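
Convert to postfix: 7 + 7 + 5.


Left to right (same or higher precedence on left)
Postfix: 7 7 + 5 +


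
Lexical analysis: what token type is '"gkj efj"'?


Pattern: double-quoted sequence
Type: STRING_LITERAL


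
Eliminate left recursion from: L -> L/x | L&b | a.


Left-recursive alternatives: L/x, L&b; non-recursive: a
Introduce L': L -> aL', L' -> /xL' | &bL' | ε


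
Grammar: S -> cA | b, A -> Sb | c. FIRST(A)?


Per alternative of A: FIRST(Sb) = {b, c}; FIRST(c) = {c}
FIRST(A) = {b, c}


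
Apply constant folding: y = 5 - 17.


5 - 17 = -12 at compile time
Optimized: y = -12


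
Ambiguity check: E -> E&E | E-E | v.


'v&v-v' has two parse trees (no precedence encoded between & and -)
Ambiguous


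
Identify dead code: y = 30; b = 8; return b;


y is assigned but never read
Dead: 'y = 30'


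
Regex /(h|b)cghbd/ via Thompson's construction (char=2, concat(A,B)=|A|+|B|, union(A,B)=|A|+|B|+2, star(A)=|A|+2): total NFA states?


Syntax tree has 7 char leaf(s), 1 union(s), 0 star(s)
chars contribute 7×2 = 14; each union adds +2; each star adds +2
Total: 14 + 2 + 0 = 16 states


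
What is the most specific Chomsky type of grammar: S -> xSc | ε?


Single nonterminal LHS, but x^n c^n is not regular
Classification: Type 2 (Context-Free)


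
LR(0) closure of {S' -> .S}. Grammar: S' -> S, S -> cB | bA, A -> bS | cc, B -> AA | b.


Start: S' -> .S
For each item with dot before a nonterminal B, add B -> .γ for every B-production
Closure: [S' -> .S, S -> .cB, S -> .bA]


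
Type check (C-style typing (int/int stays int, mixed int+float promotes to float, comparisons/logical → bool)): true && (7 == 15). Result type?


Operand types: bool && bool
Rule: logical operators take bool operands and yield bool
Result type: bool


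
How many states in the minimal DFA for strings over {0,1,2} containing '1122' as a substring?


KMP-style automaton: 4 progress states + 1 absorbing accept = 5
Minimal DFA: 5 states


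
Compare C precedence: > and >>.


'>>' is shift (level 8); '>' is relational (level 7)
Higher level binds tighter
'>>' has higher precedence than '>'


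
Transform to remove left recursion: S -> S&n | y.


Left-recursive alternatives: S&n; non-recursive: y
Introduce S': S -> yS', S' -> &nS' | ε


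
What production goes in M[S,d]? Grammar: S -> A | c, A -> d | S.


For [S, d]: 'd' ∈ FIRST(A)
Entry: S -> A


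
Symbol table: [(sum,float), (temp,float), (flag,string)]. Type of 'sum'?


Lookup 'sum' → type float


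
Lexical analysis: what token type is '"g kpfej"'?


Pattern: double-quoted sequence
Type: STRING_LITERAL


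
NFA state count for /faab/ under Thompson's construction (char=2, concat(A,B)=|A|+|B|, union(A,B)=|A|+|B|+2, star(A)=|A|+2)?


Syntax tree has 4 char leaf(s), 0 union(s), 0 star(s)
chars contribute 4×2 = 8; each union adds +2; each star adds +2
Total: 8 + 0 + 0 = 8 states


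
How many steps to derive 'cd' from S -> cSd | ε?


Derivation: S => cSd => cd
Steps: 2


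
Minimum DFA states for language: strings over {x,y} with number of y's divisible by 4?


Track (count of y) mod 4: states 0..3, accept at 0
Minimal DFA: 4 states


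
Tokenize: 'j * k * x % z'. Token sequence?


Scan left to right, longest-match per lexeme
Tokens: ID(j), OP(*), ID(k), OP(*), ID(x), OP(%), ID(z)


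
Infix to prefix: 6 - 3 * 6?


'*' binds tighter: tree is (- 6 (* 3 6))
Prefix: - 6 * 3 6


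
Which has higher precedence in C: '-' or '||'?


'-' is additive (level 9); '||' is logical OR (level 1)
Higher level binds tighter
'-' has higher precedence than '||'


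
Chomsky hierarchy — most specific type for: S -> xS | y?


Right-linear: every RHS is a terminal or a terminal followed by one nonterminal
Classification: Type 3 (Regular)


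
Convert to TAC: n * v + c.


Break into single-operator statements:
t1 = n * v
t2 = t1 + c


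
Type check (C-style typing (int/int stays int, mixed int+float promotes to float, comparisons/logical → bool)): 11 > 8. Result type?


Operand types: int > int
Rule: comparison yields bool
Result type: bool


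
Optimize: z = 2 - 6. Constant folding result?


2 - 6 = -4 at compile time
Optimized: z = -4


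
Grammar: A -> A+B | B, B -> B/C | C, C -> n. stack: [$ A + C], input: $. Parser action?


'C' (not preceded by B/) is the handle for B -> C
Action: reduce (B -> C)


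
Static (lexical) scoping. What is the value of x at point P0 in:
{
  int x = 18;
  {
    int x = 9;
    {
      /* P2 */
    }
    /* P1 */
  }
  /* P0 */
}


x declared in the same block as P0
x = 18


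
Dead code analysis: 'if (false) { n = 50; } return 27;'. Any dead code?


condition is constant false, so the whole block is unreachable
Dead: 'if (false) { n = 50; }'


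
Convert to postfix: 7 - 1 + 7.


Left to right (same or higher precedence on left)
Postfix: 7 1 - 7 +


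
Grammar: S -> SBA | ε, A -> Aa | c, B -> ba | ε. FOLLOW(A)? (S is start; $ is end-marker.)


$ ∈ FOLLOW(S). For each A -> αBβ: add FIRST(β)\{ε} to FOLLOW(B); if β nullable, add FOLLOW(A).
FOLLOW(A) = {$, a, b, c}


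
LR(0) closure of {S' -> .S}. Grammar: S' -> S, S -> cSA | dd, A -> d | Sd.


Start: S' -> .S
For each item with dot before a nonterminal B, add B -> .γ for every B-production
Closure: [S' -> .S, S -> .cSA, S -> .dd]


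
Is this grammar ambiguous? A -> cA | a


right-linear, alternatives start with distinct terminals 'c' vs 'a': unique leftmost derivation
Unambiguous


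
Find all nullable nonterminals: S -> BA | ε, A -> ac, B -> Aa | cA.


A nonterminal is nullable iff some alternative derives ε (directly, or every symbol in it is nullable)
Nullable: {S}


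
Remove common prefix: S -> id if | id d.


Common prefix: 'id'
Factored: S -> id S', S' -> if | d


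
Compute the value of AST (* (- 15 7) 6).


Evaluate inner: (- 15 7) = 8
Evaluate root: (* 8 6) = 48
Result: 48


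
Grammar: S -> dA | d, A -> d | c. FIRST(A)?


Per alternative of A: FIRST(d) = {d}; FIRST(c) = {c}
FIRST(A) = {c, d}


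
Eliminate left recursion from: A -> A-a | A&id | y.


Left-recursive alternatives: A-a, A&id; non-recursive: y
Introduce A': A -> yA', A' -> -aA' | &idA' | ε


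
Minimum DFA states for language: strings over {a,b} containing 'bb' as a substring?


KMP-style automaton: 2 progress states + 1 absorbing accept = 3
Minimal DFA: 3 states


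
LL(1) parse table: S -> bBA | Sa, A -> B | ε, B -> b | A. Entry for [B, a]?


For [B, a]: A is nullable and 'a' ∈ FOLLOW(B)
Entry: B -> A


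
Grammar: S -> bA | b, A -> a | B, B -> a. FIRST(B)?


Per alternative of B: FIRST(a) = {a}
FIRST(B) = {a}


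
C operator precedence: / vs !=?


'/' is multiplicative (level 10); '!=' is equality (level 6)
Higher level binds tighter
'/' has higher precedence than '!='


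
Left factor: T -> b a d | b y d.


Common prefix: 'b'
Factored: T -> b T', T' -> a d | y d


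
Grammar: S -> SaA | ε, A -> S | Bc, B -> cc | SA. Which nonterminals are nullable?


A nonterminal is nullable iff some alternative derives ε (directly, or every symbol in it is nullable)
Nullable: {A, B, S}


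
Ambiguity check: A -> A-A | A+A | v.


'v-v+v' has two parse trees (no precedence encoded between - and +)
Ambiguous


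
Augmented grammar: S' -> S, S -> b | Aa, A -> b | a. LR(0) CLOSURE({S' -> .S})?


Start: S' -> .S
For each item with dot before a nonterminal B, add B -> .γ for every B-production
Closure: [S' -> .S, S -> .b, S -> .Aa, A -> .b, A -> .a]


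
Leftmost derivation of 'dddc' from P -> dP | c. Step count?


Derivation: P => dP => ddP => dddP => dddc
Steps: 4


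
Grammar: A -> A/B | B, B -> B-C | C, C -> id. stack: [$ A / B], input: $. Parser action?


handle 'A/B' on top; lookahead ∈ FOLLOW(A) = {/, $}
Action: reduce (A -> A/B)


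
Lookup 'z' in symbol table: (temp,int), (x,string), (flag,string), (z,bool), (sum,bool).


Lookup 'z' → type bool


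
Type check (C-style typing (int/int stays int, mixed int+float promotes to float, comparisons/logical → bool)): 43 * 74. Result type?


Operand types: int * int
Rule: mixed int/float promotes to float; int/int stays int
Result type: int


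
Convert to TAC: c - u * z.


Break into single-operator statements:
t1 = u * z
t2 = c - t1


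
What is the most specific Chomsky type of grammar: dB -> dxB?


LHS has context (more than one symbol) and |LHS| ≤ |RHS|
Classification: Type 1 (Context-Sensitive)


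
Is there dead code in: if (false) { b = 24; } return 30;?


condition is constant false, so the whole block is unreachable
Dead: 'if (false) { b = 24; }'


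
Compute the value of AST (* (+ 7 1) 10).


Evaluate inner: (+ 7 1) = 8
Evaluate root: (* 8 10) = 80
Result: 80


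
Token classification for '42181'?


Pattern: digits only
Type: INTEGER_LITERAL


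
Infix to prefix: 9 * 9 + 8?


left-to-right (same/higher precedence on left): tree is (+ (* 9 9) 8)
Prefix: + * 9 9 8


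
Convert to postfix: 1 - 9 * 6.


* has higher precedence, evaluate 9*6 first
Postfix: 1 9 6 * -


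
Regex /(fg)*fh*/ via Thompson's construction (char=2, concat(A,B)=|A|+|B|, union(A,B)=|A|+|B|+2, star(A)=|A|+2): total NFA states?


Syntax tree has 4 char leaf(s), 0 union(s), 2 star(s)
chars contribute 4×2 = 8; each union adds +2; each star adds +2
Total: 8 + 0 + 4 = 12 states


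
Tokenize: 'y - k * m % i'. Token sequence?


Scan left to right, longest-match per lexeme
Tokens: ID(y), OP(-), ID(k), OP(*), ID(m), OP(%), ID(i)


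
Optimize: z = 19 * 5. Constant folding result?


19 * 5 = 95 at compile time
Optimized: z = 95


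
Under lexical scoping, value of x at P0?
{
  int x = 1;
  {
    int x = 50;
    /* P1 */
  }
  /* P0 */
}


x declared in the same block as P0
x = 1


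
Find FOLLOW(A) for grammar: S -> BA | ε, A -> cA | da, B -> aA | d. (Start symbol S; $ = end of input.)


$ ∈ FOLLOW(S). For each A -> αBβ: add FIRST(β)\{ε} to FOLLOW(B); if β nullable, add FOLLOW(A).
FOLLOW(A) = {$, c, d}


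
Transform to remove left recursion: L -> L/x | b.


Left-recursive alternatives: L/x; non-recursive: b
Introduce L': L -> bL', L' -> /xL' | ε


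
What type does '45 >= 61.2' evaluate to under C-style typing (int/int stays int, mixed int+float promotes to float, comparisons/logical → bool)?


Operand types: int >= float
Rule: comparison yields bool
Result type: bool


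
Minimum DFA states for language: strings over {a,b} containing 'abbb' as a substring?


KMP-style automaton: 4 progress states + 1 absorbing accept = 5
Minimal DFA: 5 states


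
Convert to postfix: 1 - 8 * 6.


* has higher precedence, evaluate 8*6 first
Postfix: 1 8 6 * -


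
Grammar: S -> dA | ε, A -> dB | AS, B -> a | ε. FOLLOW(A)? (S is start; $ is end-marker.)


$ ∈ FOLLOW(S). For each A -> αBβ: add FIRST(β)\{ε} to FOLLOW(B); if β nullable, add FOLLOW(A).
FOLLOW(A) = {$, d}


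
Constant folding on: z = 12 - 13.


12 - 13 = -1 at compile time
Optimized: z = -1


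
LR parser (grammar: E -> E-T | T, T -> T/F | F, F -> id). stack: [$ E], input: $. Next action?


start symbol E on stack, input exhausted
Action: accept


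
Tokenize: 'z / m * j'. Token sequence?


Scan left to right, longest-match per lexeme
Tokens: ID(z), OP(/), ID(m), OP(*), ID(j)


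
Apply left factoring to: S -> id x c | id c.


Common prefix: 'id'
Factored: S -> id S', S' -> x c | c


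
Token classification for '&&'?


Pattern: operator symbol
Type: OPERATOR


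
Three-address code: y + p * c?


Break into single-operator statements:
t1 = p * c
t2 = y + t1


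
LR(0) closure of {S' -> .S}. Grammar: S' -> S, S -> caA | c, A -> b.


Start: S' -> .S
For each item with dot before a nonterminal B, add B -> .γ for every B-production
Closure: [S' -> .S, S -> .caA, S -> .c]


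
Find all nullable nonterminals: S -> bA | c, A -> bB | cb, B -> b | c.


A nonterminal is nullable iff some alternative derives ε (directly, or every symbol in it is nullable)
Nullable: {}


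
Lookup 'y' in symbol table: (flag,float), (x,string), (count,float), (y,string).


Lookup 'y' → type string


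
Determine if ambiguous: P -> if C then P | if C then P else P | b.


dangling else: 'if C then if C then b else b' parses two ways
Ambiguous


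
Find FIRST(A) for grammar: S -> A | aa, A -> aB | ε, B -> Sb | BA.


Per alternative of A: FIRST(aB) = {a}; FIRST(ε) = {ε}
FIRST(A) = {a, ε}


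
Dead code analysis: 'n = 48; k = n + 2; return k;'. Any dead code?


n is read by k's definition; k is returned
No dead code


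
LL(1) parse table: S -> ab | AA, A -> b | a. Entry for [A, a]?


For [A, a]: 'a' ∈ FIRST(a)
Entry: A -> a


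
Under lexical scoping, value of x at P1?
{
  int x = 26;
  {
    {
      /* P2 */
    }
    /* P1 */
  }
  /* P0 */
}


P1's block does not declare x; resolves to the enclosing declaration at depth 0
x = 26


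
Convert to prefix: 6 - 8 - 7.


left-to-right (same/higher precedence on left): tree is (- (- 6 8) 7)
Prefix: - - 6 8 7


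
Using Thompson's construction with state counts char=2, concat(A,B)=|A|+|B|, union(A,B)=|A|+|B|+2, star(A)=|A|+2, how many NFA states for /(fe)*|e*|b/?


Syntax tree has 4 char leaf(s), 2 union(s), 2 star(s)
chars contribute 4×2 = 8; each union adds +2; each star adds +2
Total: 8 + 4 + 4 = 16 states


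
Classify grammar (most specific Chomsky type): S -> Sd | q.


Left-linear: every RHS is a terminal or one nonterminal followed by a terminal
Classification: Type 3 (Regular)


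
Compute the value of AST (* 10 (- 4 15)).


Evaluate inner: (- 4 15) = -11
Evaluate root: (* 10 -11) = -110
Result: -110


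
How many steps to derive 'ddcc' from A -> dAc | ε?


Derivation: A => dAc => ddAcc => ddcc
Steps: 3


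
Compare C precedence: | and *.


'*' is multiplicative (level 10); '|' is bitwise OR (level 3)
Higher level binds tighter
'*' has higher precedence than '|'


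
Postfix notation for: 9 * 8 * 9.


Left to right (same or higher precedence on left)
Postfix: 9 8 * 9 *


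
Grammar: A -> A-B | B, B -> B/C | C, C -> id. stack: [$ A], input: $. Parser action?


start symbol A on stack, input exhausted
Action: accept


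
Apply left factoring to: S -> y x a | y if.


Common prefix: 'y'
Factored: S -> y S', S' -> x a | if


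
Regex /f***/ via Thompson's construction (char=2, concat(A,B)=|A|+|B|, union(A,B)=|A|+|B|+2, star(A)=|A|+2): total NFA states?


Syntax tree has 1 char leaf(s), 0 union(s), 3 star(s)
chars contribute 1×2 = 2; each union adds +2; each star adds +2
Total: 2 + 0 + 6 = 8 states


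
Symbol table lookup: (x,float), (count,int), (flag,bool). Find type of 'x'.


Lookup 'x' → type float


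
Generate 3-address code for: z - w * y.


Break into single-operator statements:
t1 = w * y
t2 = z - t1


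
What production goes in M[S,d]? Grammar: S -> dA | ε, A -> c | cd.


For [S, d]: 'd' ∈ FIRST(dA)
Entry: S -> dA


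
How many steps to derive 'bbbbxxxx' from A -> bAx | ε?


Derivation: A => bAx => bbAxx => bbbAxxx => bbbbAxxxx => bbbbxxxx
Steps: 5


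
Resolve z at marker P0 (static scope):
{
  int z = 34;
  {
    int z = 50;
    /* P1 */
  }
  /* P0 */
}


z declared in the same block as P0
z = 34


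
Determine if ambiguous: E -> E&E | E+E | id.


'id&id+id' has two parse trees (no precedence encoded between & and +)
Ambiguous


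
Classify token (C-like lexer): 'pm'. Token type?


Pattern: letter/underscore followed by alphanumerics, not a keyword
Type: IDENTIFIER


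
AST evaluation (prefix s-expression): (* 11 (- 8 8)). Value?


Evaluate inner: (- 8 8) = 0
Evaluate root: (* 11 0) = 0
Result: 0


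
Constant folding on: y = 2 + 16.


2 + 16 = 18 at compile time
Optimized: y = 18


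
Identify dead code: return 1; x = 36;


statement follows a return and is unreachable
Dead: 'x = 36'


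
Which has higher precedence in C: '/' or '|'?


'/' is multiplicative (level 10); '|' is bitwise OR (level 3)
Higher level binds tighter
'/' has higher precedence than '|'


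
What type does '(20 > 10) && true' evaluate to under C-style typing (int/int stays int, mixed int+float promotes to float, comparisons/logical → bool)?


Operand types: bool && bool
Rule: logical operators take bool operands and yield bool
Result type: bool


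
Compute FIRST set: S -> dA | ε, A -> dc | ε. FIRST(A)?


Per alternative of A: FIRST(dc) = {d}; FIRST(ε) = {ε}
FIRST(A) = {d, ε}


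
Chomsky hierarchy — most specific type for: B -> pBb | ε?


Single nonterminal LHS, but p^n b^n is not regular
Classification: Type 2 (Context-Free)


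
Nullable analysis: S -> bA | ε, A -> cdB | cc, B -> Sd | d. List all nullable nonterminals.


A nonterminal is nullable iff some alternative derives ε (directly, or every symbol in it is nullable)
Nullable: {S}


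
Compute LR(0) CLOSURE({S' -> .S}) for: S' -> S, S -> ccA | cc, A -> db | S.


Start: S' -> .S
For each item with dot before a nonterminal B, add B -> .γ for every B-production
Closure: [S' -> .S, S -> .ccA, S -> .cc]


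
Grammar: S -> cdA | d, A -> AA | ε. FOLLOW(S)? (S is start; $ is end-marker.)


$ ∈ FOLLOW(S). For each A -> αBβ: add FIRST(β)\{ε} to FOLLOW(B); if β nullable, add FOLLOW(A).
FOLLOW(S) = {$}


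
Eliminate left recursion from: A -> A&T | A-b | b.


Left-recursive alternatives: A&T, A-b; non-recursive: b
Introduce A': A -> bA', A' -> &TA' | -bA' | ε


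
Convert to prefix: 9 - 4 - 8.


left-to-right (same/higher precedence on left): tree is (- (- 9 4) 8)
Prefix: - - 9 4 8


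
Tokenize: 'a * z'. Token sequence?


Scan left to right, longest-match per lexeme
Tokens: ID(a), OP(*), ID(z)


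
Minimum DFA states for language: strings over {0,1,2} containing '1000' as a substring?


KMP-style automaton: 4 progress states + 1 absorbing accept = 5
Minimal DFA: 5 states


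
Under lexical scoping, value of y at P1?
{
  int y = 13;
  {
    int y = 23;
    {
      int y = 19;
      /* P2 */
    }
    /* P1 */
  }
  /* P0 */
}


y declared in the same block as P1
y = 23


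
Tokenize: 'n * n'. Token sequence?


Scan left to right, longest-match per lexeme
Tokens: ID(n), OP(*), ID(n)


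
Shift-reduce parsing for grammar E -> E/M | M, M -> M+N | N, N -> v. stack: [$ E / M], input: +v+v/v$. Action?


'+' can extend M; shift to build M -> M+N
Action: shift


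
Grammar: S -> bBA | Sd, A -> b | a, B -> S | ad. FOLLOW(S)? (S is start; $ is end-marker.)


$ ∈ FOLLOW(S). For each A -> αBβ: add FIRST(β)\{ε} to FOLLOW(B); if β nullable, add FOLLOW(A).
FOLLOW(S) = {$, a, b, d}


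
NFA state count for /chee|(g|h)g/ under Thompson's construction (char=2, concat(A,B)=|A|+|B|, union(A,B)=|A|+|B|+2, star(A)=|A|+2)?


Syntax tree has 7 char leaf(s), 2 union(s), 0 star(s)
chars contribute 7×2 = 14; each union adds +2; each star adds +2
Total: 14 + 4 + 0 = 18 states


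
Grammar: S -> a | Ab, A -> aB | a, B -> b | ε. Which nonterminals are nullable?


A nonterminal is nullable iff some alternative derives ε (directly, or every symbol in it is nullable)
Nullable: {B}


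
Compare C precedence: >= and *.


'*' is multiplicative (level 10); '>=' is relational (level 7)
Higher level binds tighter
'*' has higher precedence than '>='


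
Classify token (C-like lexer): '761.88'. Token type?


Pattern: digits with a decimal point
Type: FLOAT_LITERAL


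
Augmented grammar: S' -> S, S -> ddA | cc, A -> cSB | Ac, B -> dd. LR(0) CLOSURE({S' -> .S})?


Start: S' -> .S
For each item with dot before a nonterminal B, add B -> .γ for every B-production
Closure: [S' -> .S, S -> .ddA, S -> .cc]


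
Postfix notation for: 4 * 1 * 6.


Left to right (same or higher precedence on left)
Postfix: 4 1 * 6 *


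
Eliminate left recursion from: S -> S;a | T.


Left-recursive alternatives: S;a; non-recursive: T
Introduce S': S -> TS', S' -> ;aS' | ε


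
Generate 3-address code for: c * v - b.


Break into single-operator statements:
t1 = c * v
t2 = t1 - b


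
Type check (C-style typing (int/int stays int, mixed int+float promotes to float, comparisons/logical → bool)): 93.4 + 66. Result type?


Operand types: float + int
Rule: mixed int/float promotes to float; int/int stays int
Result type: float


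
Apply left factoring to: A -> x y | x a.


Common prefix: 'x'
Factored: A -> x A', A' -> y | a


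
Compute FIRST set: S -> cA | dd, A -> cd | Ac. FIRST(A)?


Per alternative of A: FIRST(cd) = {c}; FIRST(Ac) = {c}
FIRST(A) = {c}


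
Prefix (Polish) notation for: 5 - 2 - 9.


left-to-right (same/higher precedence on left): tree is (- (- 5 2) 9)
Prefix: - - 5 2 9


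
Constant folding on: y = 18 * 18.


18 * 18 = 324 at compile time
Optimized: y = 324


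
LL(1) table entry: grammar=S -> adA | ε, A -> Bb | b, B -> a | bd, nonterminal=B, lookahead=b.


For [B, b]: 'b' ∈ FIRST(bd)
Entry: B -> bd


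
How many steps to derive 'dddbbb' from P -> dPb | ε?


Derivation: P => dPb => ddPbb => dddPbbb => dddbbb
Steps: 4


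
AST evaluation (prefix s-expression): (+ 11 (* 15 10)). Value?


Evaluate inner: (* 15 10) = 150
Evaluate root: (+ 11 150) = 161
Result: 161


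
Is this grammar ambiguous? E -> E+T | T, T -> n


precedence layered via separate nonterminal T: deterministic
Unambiguous


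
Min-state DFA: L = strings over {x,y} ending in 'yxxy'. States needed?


Track the longest suffix of input matching a prefix of 'yxxy': 5 classes (prefixes of length 0..4)
Minimal DFA: 5 states


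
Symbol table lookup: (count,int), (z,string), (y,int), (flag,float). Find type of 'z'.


Lookup 'z' → type string


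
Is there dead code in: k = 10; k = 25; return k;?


first assignment to k is overwritten before any read
Dead: 'k = 10'


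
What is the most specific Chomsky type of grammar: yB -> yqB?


LHS has context (more than one symbol) and |LHS| ≤ |RHS|
Classification: Type 1 (Context-Sensitive)


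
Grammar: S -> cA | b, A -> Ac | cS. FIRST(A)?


Per alternative of A: FIRST(Ac) = {c}; FIRST(cS) = {c}
FIRST(A) = {c}


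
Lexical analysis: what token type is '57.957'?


Pattern: digits with a decimal point
Type: FLOAT_LITERAL


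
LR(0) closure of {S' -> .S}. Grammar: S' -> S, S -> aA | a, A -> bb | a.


Start: S' -> .S
For each item with dot before a nonterminal B, add B -> .γ for every B-production
Closure: [S' -> .S, S -> .aA, S -> .a]


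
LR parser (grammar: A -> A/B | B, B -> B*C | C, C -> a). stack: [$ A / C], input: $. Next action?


'C' (not preceded by B*) is the handle for B -> C
Action: reduce (B -> C)


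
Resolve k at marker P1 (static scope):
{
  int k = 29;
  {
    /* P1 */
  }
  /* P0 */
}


P1's block does not declare k; resolves to the enclosing declaration at depth 0
k = 29


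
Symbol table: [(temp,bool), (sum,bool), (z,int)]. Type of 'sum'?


Lookup 'sum' → type bool


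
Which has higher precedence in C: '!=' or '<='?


'<=' is relational (level 7); '!=' is equality (level 6)
Higher level binds tighter
'<=' has higher precedence than '!='


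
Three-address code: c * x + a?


Break into single-operator statements:
t1 = c * x
t2 = t1 + a


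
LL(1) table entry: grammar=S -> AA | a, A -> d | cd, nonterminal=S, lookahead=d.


For [S, d]: 'd' ∈ FIRST(AA)
Entry: S -> AA


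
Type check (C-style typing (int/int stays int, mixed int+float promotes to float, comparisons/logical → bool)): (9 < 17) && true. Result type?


Operand types: bool && bool
Rule: logical operators take bool operands and yield bool
Result type: bool


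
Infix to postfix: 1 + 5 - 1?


Left to right (same or higher precedence on left)
Postfix: 1 5 + 1 -


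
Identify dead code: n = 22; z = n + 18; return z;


n is read by z's definition; z is returned
No dead code


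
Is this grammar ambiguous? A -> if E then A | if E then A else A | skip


dangling else: 'if E then if E then skip else skip' parses two ways
Ambiguous


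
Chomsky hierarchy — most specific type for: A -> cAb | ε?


Single nonterminal LHS, but c^n b^n is not regular
Classification: Type 2 (Context-Free)


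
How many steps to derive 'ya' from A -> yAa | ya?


Derivation: A => ya
Steps: 1


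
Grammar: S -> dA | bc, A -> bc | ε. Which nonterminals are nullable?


A nonterminal is nullable iff some alternative derives ε (directly, or every symbol in it is nullable)
Nullable: {A}


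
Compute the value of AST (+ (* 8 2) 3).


Evaluate inner: (* 8 2) = 16
Evaluate root: (+ 16 3) = 19
Result: 19


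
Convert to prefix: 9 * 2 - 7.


left-to-right (same/higher precedence on left): tree is (- (* 9 2) 7)
Prefix: - * 9 2 7


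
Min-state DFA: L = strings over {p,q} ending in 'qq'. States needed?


Track the longest suffix of input matching a prefix of 'qq': 3 classes (prefixes of length 0..2)
Minimal DFA: 3 states


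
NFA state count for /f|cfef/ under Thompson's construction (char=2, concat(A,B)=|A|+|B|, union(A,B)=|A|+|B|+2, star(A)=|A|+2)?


Syntax tree has 5 char leaf(s), 1 union(s), 0 star(s)
chars contribute 5×2 = 10; each union adds +2; each star adds +2
Total: 10 + 2 + 0 = 12 states


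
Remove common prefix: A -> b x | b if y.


Common prefix: 'b'
Factored: A -> b A', A' -> x | if y


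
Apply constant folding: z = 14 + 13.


14 + 13 = 27 at compile time
Optimized: z = 27


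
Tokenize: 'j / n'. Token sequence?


Scan left to right, longest-match per lexeme
Tokens: ID(j), OP(/), ID(n)


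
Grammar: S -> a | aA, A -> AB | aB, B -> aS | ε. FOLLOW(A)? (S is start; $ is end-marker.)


$ ∈ FOLLOW(S). For each A -> αBβ: add FIRST(β)\{ε} to FOLLOW(B); if β nullable, add FOLLOW(A).
FOLLOW(A) = {$, a}


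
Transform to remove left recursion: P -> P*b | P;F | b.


Left-recursive alternatives: P*b, P;F; non-recursive: b
Introduce P': P -> bP', P' -> *bP' | ;FP' | ε


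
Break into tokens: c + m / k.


Scan left to right, longest-match per lexeme
Tokens: ID(c), OP(+), ID(m), OP(/), ID(k)


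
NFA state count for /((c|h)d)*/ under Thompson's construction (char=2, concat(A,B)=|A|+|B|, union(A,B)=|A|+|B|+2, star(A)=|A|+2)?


Syntax tree has 3 char leaf(s), 1 union(s), 1 star(s)
chars contribute 3×2 = 6; each union adds +2; each star adds +2
Total: 6 + 2 + 2 = 10 states


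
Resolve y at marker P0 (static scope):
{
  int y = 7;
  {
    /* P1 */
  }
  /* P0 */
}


y declared in the same block as P0
y = 7


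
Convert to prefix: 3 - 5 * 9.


'*' binds tighter: tree is (- 3 (* 5 9))
Prefix: - 3 * 5 9


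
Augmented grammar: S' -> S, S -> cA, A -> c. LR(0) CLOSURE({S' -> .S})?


Start: S' -> .S
For each item with dot before a nonterminal B, add B -> .γ for every B-production
Closure: [S' -> .S, S -> .cA]


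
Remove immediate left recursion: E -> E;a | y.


Left-recursive alternatives: E;a; non-recursive: y
Introduce E': E -> yE', E' -> ;aE' | ε


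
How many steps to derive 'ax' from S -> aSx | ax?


Derivation: S => ax
Steps: 1


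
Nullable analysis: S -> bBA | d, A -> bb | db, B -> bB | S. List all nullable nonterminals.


A nonterminal is nullable iff some alternative derives ε (directly, or every symbol in it is nullable)
Nullable: {}


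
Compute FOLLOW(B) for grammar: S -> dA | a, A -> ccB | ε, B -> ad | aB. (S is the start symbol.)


$ ∈ FOLLOW(S). For each A -> αBβ: add FIRST(β)\{ε} to FOLLOW(B); if β nullable, add FOLLOW(A).
FOLLOW(B) = {$}


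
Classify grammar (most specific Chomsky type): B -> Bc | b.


Left-linear: every RHS is a terminal or one nonterminal followed by a terminal
Classification: Type 3 (Regular)


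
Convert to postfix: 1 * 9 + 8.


Left to right (same or higher precedence on left)
Postfix: 1 9 * 8 +


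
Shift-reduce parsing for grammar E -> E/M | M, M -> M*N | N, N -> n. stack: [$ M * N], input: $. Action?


handle 'M*N' on top
Action: reduce (M -> M*N)


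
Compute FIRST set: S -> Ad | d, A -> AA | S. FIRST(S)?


Per alternative of S: FIRST(Ad) = {d}; FIRST(d) = {d}
FIRST(S) = {d}


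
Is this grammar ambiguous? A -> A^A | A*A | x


'x^x*x' has two parse trees (no precedence encoded between ^ and *)
Ambiguous


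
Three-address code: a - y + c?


Break into single-operator statements:
t1 = a - y
t2 = t1 + c


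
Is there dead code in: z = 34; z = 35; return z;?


first assignment to z is overwritten before any read
Dead: 'z = 34'


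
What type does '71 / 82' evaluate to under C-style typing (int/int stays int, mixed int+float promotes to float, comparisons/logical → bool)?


Operand types: int / int
Rule: mixed int/float promotes to float; int/int stays int
Result type: int


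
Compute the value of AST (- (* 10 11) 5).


Evaluate inner: (* 10 11) = 110
Evaluate root: (- 110 5) = 105
Result: 105


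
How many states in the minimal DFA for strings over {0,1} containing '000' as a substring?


KMP-style automaton: 3 progress states + 1 absorbing accept = 4
Minimal DFA: 4 states


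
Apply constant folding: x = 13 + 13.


13 + 13 = 26 at compile time
Optimized: x = 26


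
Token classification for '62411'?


Pattern: digits only
Type: INTEGER_LITERAL


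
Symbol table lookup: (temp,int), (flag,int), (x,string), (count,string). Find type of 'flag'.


Lookup 'flag' → type int


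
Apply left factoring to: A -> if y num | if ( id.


Common prefix: 'if'
Factored: A -> if A', A' -> y num | ( id


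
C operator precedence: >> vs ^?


'>>' is shift (level 8); '^' is bitwise XOR (level 4)
Higher level binds tighter
'>>' has higher precedence than '^'


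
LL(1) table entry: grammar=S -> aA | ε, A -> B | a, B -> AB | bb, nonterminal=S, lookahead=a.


For [S, a]: 'a' ∈ FIRST(aA)
Entry: S -> aA


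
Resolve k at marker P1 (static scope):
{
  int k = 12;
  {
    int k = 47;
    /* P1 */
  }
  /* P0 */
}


k declared in the same block as P1
k = 47


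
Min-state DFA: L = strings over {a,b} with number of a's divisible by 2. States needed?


Track (count of a) mod 2: states 0..1, accept at 0
Minimal DFA: 2 states


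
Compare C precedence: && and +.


'+' is additive (level 9); '&&' is logical AND (level 2)
Higher level binds tighter
'+' has higher precedence than '&&'


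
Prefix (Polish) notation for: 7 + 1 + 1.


left-to-right (same/higher precedence on left): tree is (+ (+ 7 1) 1)
Prefix: + + 7 1 1


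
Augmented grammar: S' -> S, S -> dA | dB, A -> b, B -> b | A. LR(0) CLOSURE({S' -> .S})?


Start: S' -> .S
For each item with dot before a nonterminal B, add B -> .γ for every B-production
Closure: [S' -> .S, S -> .dA, S -> .dB]


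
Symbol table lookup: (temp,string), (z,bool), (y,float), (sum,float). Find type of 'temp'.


Lookup 'temp' → type string


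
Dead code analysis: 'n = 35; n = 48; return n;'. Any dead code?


first assignment to n is overwritten before any read
Dead: 'n = 35'


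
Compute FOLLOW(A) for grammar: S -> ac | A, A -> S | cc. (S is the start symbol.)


$ ∈ FOLLOW(S). For each A -> αBβ: add FIRST(β)\{ε} to FOLLOW(B); if β nullable, add FOLLOW(A).
FOLLOW(A) = {$}


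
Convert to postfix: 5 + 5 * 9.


* has higher precedence, evaluate 5*9 first
Postfix: 5 5 9 * +


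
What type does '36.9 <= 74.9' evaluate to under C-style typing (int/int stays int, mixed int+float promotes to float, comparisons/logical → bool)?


Operand types: float <= float
Rule: comparison yields bool
Result type: bool


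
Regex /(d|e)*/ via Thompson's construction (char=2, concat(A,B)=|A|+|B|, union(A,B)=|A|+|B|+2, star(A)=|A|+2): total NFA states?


Syntax tree has 2 char leaf(s), 1 union(s), 1 star(s)
chars contribute 2×2 = 4; each union adds +2; each star adds +2
Total: 4 + 2 + 2 = 8 states


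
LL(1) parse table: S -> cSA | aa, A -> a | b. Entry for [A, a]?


For [A, a]: 'a' ∈ FIRST(a)
Entry: A -> a


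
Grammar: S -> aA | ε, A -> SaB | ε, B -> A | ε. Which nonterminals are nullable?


A nonterminal is nullable iff some alternative derives ε (directly, or every symbol in it is nullable)
Nullable: {A, B, S}


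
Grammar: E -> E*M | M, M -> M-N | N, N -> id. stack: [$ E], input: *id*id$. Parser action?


shift '*' to continue E -> E*M
Action: shift


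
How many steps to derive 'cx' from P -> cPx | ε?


Derivation: P => cPx => cx
Steps: 2


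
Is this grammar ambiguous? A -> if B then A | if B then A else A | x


dangling else: 'if B then if B then x else x' parses two ways
Ambiguous


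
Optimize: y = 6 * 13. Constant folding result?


6 * 13 = 78 at compile time
Optimized: y = 78


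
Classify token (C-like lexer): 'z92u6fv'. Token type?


Pattern: letter/underscore followed by alphanumerics, not a keyword
Type: IDENTIFIER


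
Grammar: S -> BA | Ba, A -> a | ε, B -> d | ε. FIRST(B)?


Per alternative of B: FIRST(d) = {d}; FIRST(ε) = {ε}
FIRST(B) = {d, ε}


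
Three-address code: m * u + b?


Break into single-operator statements:
t1 = m * u
t2 = t1 + b


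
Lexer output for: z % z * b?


Scan left to right, longest-match per lexeme
Tokens: ID(z), OP(%), ID(z), OP(*), ID(b)


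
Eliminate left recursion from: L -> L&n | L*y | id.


Left-recursive alternatives: L&n, L*y; non-recursive: id
Introduce L': L -> idL', L' -> &nL' | *yL' | ε


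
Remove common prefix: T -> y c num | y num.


Common prefix: 'y'
Factored: T -> y T', T' -> c num | num


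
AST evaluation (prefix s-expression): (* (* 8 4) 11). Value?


Evaluate inner: (* 8 4) = 32
Evaluate root: (* 32 11) = 352
Result: 352


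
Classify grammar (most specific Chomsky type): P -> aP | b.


Right-linear: every RHS is a terminal or a terminal followed by one nonterminal
Classification: Type 3 (Regular)


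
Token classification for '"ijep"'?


Pattern: double-quoted sequence
Type: STRING_LITERAL


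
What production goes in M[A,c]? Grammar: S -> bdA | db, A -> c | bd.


For [A, c]: 'c' ∈ FIRST(c)
Entry: A -> c


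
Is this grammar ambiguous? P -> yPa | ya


balanced y^n…a^n: each string has a unique parse
Unambiguous


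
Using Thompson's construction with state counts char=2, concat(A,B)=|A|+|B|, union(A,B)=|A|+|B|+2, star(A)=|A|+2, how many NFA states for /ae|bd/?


Syntax tree has 4 char leaf(s), 1 union(s), 0 star(s)
chars contribute 4×2 = 8; each union adds +2; each star adds +2
Total: 8 + 2 + 0 = 10 states


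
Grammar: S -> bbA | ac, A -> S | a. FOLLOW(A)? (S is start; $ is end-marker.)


$ ∈ FOLLOW(S). For each A -> αBβ: add FIRST(β)\{ε} to FOLLOW(B); if β nullable, add FOLLOW(A).
FOLLOW(A) = {$}


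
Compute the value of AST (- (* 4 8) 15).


Evaluate inner: (* 4 8) = 32
Evaluate root: (- 32 15) = 17
Result: 17


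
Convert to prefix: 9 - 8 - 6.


left-to-right (same/higher precedence on left): tree is (- (- 9 8) 6)
Prefix: - - 9 8 6


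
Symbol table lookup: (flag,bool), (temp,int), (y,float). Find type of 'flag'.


Lookup 'flag' → type bool


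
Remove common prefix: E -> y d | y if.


Common prefix: 'y'
Factored: E -> y E', E' -> d | if


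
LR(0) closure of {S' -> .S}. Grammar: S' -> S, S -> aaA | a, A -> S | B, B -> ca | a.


Start: S' -> .S
For each item with dot before a nonterminal B, add B -> .γ for every B-production
Closure: [S' -> .S, S -> .aaA, S -> .a]


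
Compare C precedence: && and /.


'/' is multiplicative (level 10); '&&' is logical AND (level 2)
Higher level binds tighter
'/' has higher precedence than '&&'


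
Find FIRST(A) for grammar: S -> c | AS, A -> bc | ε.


Per alternative of A: FIRST(bc) = {b}; FIRST(ε) = {ε}
FIRST(A) = {b, ε}


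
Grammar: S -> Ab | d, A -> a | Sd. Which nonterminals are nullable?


A nonterminal is nullable iff some alternative derives ε (directly, or every symbol in it is nullable)
Nullable: {}


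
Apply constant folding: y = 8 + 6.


8 + 6 = 14 at compile time
Optimized: y = 14


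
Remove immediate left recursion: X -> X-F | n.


Left-recursive alternatives: X-F; non-recursive: n
Introduce X': X -> nX', X' -> -FX' | ε


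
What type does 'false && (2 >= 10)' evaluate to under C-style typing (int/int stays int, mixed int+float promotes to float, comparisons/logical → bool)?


Operand types: bool && bool
Rule: logical operators take bool operands and yield bool
Result type: bool


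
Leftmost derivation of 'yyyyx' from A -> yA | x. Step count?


Derivation: A => yA => yyA => yyyA => yyyyA => yyyyx
Steps: 5


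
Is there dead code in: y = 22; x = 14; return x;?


y is assigned but never read
Dead: 'y = 22'


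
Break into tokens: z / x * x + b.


Scan left to right, longest-match per lexeme
Tokens: ID(z), OP(/), ID(x), OP(*), ID(x), OP(+), ID(b)


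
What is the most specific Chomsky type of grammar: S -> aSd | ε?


Single nonterminal LHS, but a^n d^n is not regular
Classification: Type 2 (Context-Free)


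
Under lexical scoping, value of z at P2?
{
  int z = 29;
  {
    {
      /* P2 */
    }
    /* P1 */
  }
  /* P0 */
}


P2's block does not declare z; resolves to the enclosing declaration at depth 0
z = 29


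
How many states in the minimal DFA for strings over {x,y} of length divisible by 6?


Track length mod 6: states 0..5, accept at 0
Minimal DFA: 6 states


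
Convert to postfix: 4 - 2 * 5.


* has higher precedence, evaluate 2*5 first
Postfix: 4 2 5 * -


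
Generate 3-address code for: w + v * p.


Break into single-operator statements:
t1 = v * p
t2 = w + t1


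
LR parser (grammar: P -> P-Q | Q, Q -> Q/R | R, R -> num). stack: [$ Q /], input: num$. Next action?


no handle; shift 'num'
Action: shift


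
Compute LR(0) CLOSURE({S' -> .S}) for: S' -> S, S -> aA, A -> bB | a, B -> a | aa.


Start: S' -> .S
For each item with dot before a nonterminal B, add B -> .γ for every B-production
Closure: [S' -> .S, S -> .aA]


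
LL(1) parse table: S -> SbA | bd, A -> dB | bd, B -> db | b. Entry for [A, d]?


For [A, d]: 'd' ∈ FIRST(dB)
Entry: A -> dB


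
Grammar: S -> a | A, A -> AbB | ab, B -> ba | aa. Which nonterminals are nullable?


A nonterminal is nullable iff some alternative derives ε (directly, or every symbol in it is nullable)
Nullable: {}


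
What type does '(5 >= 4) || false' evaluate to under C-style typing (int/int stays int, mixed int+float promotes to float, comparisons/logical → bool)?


Operand types: bool || bool
Rule: logical operators take bool operands and yield bool
Result type: bool


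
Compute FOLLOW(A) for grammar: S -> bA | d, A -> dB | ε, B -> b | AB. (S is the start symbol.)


$ ∈ FOLLOW(S). For each A -> αBβ: add FIRST(β)\{ε} to FOLLOW(B); if β nullable, add FOLLOW(A).
FOLLOW(A) = {$, b, d}


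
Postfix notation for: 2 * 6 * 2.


Left to right (same or higher precedence on left)
Postfix: 2 6 * 2 *


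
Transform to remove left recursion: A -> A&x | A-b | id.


Left-recursive alternatives: A&x, A-b; non-recursive: id
Introduce A': A -> idA', A' -> &xA' | -bA' | ε
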